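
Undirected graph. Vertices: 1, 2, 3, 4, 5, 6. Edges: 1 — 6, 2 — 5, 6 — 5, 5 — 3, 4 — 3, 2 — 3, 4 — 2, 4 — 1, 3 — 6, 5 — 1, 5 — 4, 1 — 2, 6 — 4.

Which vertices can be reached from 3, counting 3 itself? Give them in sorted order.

Start at 3.
Its neighbours: 2, 4, 5, 6.
Then their neighbours: 1.
Every vertex is now reached.

1, 2, 3, 4, 5, 6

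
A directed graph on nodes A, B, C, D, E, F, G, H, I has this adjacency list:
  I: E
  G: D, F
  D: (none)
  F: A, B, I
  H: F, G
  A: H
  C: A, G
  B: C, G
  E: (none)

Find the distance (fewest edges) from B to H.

Distance 0: B.
Distance 1: C, G.
Distance 2: A, D, F.
Distance 3: H, I — contains H.

3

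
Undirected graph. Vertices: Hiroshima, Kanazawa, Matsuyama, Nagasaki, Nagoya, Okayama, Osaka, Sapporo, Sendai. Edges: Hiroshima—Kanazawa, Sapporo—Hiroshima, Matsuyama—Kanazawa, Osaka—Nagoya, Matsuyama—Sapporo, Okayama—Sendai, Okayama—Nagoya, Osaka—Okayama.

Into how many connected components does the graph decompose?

From Hiroshima: component {Hiroshima, Kanazawa, Matsuyama, Sapporo}.
From Nagasaki: component {Nagasaki}.
From Nagoya: component {Nagoya, Okayama, Osaka, Sendai}.
That's 3 components.

3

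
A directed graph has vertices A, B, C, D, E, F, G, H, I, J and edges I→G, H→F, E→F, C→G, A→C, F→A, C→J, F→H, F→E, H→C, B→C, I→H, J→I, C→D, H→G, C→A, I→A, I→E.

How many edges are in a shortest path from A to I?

Distance 0: A.
Distance 1: C.
Distance 2: D, G, J.
Distance 3: I — contains I.

3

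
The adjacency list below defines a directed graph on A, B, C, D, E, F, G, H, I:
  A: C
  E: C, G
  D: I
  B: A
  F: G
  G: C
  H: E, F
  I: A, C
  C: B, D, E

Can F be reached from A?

No

Explore from A.
Distance 1: reach C.
Distance 2: reach B, D, E.
Distance 3: reach G, I.
The search from A is exhausted; no directed path reaches F.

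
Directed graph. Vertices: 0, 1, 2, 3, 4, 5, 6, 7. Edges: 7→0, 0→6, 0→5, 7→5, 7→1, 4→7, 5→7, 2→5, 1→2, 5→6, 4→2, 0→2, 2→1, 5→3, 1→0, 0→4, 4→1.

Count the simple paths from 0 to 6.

0→2→5→6
0→4→1→2→5→6
0→4→2→5→6
0→4→7→1→2→5→6
0→4→7→5→6
0→5→6
0→6

7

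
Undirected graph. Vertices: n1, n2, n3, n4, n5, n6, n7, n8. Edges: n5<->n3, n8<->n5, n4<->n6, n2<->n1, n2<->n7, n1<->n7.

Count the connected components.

3

From n1: component {n1, n2, n7}.
From n3: component {n3, n5, n8}.
From n4: component {n4, n6}.
That's 3 components.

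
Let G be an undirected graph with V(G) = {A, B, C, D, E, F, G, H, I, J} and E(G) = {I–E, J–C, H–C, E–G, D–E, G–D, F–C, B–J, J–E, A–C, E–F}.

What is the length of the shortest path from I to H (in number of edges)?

Distance 0: I.
Distance 1: E.
Distance 2: D, F, G, J.
Distance 3: B, C.
Distance 4: A, H — contains H.

4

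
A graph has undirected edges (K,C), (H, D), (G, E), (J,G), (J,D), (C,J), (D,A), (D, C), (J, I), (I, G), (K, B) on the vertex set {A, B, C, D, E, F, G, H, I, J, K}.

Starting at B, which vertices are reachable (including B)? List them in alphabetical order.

Start at B.
Its neighbours: K.
Then their neighbours: C.
Then next layer: D, J.
Then next layer: A, G, H, I.
Then next layer: E.
Nothing further is reachable.

A, B, C, D, E, G, H, I, J, K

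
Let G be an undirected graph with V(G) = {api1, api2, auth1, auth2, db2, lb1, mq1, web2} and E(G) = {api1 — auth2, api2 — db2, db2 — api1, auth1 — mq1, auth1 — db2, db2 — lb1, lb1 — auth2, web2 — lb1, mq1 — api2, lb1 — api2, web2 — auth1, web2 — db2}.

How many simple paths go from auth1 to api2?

auth1–db2–api1–auth2–lb1–api2
auth1–db2–api2
auth1–db2–lb1–api2
auth1–db2–web2–lb1–api2
auth1–mq1–api2
auth1–web2–db2–api1–auth2–lb1–api2
auth1–web2–db2–api2
auth1–web2–db2–lb1–api2
auth1–web2–lb1–api2
auth1–web2–lb1–auth2–api1–db2–api2
auth1–web2–lb1–db2–api2

11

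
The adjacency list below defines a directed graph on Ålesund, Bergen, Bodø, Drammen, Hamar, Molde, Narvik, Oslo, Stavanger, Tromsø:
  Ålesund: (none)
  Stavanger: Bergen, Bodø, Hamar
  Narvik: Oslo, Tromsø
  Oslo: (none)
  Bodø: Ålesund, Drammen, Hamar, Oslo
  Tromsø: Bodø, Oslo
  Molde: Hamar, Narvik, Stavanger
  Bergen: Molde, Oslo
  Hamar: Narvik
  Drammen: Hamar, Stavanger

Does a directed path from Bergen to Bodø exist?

Explore from Bergen.
Distance 1: reach Molde, Oslo.
Distance 2: reach Hamar, Narvik, Stavanger.
Distance 3: reach Bodø, Tromsø.
Found Bodø.

Yes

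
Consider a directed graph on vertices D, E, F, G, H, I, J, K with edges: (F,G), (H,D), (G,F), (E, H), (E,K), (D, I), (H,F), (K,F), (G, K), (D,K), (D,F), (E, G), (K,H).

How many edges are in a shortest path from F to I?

Distance 0: F.
Distance 1: G.
Distance 2: K.
Distance 3: H.
Distance 4: D.
Distance 5: I — contains I.

5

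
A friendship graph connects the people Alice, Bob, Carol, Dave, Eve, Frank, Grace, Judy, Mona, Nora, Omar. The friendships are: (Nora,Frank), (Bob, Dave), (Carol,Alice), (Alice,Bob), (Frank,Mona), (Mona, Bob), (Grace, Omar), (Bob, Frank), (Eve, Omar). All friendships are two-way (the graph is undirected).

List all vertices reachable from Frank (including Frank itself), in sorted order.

Alice, Bob, Carol, Dave, Frank, Mona, Nora

Start at Frank.
Its neighbours: Bob, Mona, Nora.
Then their neighbours: Alice, Dave.
Then next layer: Carol.
Nothing further is reachable.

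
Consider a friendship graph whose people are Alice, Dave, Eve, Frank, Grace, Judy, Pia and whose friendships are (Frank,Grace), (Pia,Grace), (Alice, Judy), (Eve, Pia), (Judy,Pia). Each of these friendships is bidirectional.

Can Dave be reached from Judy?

Explore from Judy.
Distance 1: reach Alice, Pia.
Distance 2: reach Eve, Grace.
Distance 3: reach Frank.
The search is exhausted without reaching Dave; it lies in a different component.

No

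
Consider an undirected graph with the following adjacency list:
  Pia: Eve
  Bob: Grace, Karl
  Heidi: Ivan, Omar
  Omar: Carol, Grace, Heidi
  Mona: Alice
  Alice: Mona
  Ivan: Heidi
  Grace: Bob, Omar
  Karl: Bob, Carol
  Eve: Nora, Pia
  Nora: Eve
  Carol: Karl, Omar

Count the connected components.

3

From Alice: component {Alice, Mona}.
From Bob: component {Bob, Carol, Grace, Heidi, Ivan, Karl, Omar}.
From Eve: component {Eve, Nora, Pia}.
That's 3 components.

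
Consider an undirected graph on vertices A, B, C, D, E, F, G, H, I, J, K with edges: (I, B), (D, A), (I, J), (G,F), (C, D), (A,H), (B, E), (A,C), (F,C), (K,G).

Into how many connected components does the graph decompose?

2

From A: component {A, C, D, F, G, H, K}.
From B: component {B, E, I, J}.
That's 2 components.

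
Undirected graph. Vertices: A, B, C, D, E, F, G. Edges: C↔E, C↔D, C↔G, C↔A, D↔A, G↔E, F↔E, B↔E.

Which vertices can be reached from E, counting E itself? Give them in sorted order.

A, B, C, D, E, F, G

Start at E.
Its neighbours: B, C, F, G.
Then their neighbours: A, D.
Every vertex is now reached.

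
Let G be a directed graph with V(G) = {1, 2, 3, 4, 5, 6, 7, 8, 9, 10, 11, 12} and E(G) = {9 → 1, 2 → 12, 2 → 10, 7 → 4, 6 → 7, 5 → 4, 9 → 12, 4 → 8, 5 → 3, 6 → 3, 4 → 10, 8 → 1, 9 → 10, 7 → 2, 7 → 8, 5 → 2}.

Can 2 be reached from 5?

Yes

Explore from 5.
Distance 1: reach 2, 3, 4.
Found 2.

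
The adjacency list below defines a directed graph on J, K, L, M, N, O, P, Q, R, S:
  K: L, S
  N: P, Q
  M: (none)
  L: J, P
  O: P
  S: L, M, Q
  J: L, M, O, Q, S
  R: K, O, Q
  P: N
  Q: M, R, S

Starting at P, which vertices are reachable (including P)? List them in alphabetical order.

J, K, L, M, N, O, P, Q, R, S

Start at P.
Its neighbours: N.
Then their neighbours: Q.
Then next layer: M, R, S.
Then next layer: K, L, O.
Then next layer: J.
Every vertex is now reached.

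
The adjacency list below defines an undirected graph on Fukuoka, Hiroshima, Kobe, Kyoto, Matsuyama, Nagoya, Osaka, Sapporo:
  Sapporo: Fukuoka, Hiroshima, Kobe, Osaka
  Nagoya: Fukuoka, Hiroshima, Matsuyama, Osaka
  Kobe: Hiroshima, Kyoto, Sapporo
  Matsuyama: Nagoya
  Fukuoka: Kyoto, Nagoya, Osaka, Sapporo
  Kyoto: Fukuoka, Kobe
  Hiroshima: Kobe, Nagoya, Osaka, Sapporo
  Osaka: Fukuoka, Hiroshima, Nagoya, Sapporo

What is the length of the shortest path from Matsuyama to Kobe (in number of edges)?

Distance 0: Matsuyama.
Distance 1: Nagoya.
Distance 2: Fukuoka, Hiroshima, Osaka.
Distance 3: Kobe, Kyoto, Sapporo — contains Kobe.

3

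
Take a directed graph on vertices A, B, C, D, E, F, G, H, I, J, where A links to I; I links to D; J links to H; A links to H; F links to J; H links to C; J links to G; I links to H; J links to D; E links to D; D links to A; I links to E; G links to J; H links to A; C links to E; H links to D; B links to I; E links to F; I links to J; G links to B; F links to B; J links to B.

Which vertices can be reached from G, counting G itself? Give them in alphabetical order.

Start at G.
Its neighbours: B, J.
Then their neighbours: D, H, I.
Then next layer: A, C, E.
Then next layer: F.
Every vertex is now reached.

A, B, C, D, E, F, G, H, I, J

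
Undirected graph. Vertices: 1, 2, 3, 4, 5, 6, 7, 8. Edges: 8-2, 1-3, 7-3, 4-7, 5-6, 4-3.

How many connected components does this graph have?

From 1: component {1, 3, 4, 7}.
From 2: component {2, 8}.
From 5: component {5, 6}.
That's 3 components.

3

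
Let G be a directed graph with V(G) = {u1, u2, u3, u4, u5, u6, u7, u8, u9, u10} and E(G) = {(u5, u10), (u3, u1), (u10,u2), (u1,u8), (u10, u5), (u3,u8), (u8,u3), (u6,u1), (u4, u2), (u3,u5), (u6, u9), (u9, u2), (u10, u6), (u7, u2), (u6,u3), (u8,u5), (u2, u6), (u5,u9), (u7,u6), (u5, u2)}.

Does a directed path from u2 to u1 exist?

Explore from u2.
Distance 1: reach u6.
Distance 2: reach u1, u3, u9.
Found u1.

Yes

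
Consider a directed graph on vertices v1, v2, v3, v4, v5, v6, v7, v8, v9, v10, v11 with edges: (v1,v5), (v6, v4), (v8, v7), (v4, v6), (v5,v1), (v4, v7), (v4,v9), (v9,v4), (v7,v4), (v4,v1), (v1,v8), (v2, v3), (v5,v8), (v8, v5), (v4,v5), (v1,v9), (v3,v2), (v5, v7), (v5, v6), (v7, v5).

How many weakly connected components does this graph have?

From v1: component {v1, v4, v5, v6, v7, v8, v9}.
From v2: component {v2, v3}.
From v10: component {v10}.
From v11: component {v11}.
That's 4 components.

4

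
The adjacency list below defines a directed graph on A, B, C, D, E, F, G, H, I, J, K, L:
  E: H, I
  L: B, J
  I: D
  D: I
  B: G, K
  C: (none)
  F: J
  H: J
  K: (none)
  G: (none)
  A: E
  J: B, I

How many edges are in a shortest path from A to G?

Distance 0: A.
Distance 1: E.
Distance 2: H, I.
Distance 3: D, J.
Distance 4: B.
Distance 5: G, K — contains G.

5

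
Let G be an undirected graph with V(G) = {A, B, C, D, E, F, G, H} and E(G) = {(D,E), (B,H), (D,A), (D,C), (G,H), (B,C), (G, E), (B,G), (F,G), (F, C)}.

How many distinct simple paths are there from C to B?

C–B
C–D–E–G–B
C–D–E–G–H–B
C–F–G–B
C–F–G–H–B

5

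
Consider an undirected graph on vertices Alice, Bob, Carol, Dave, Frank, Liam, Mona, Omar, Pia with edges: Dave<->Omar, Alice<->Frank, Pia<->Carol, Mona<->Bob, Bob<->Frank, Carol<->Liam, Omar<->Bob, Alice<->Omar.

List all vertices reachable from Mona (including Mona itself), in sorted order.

Start at Mona.
Its neighbours: Bob.
Then their neighbours: Frank, Omar.
Then next layer: Alice, Dave.
Nothing further is reachable.

Alice, Bob, Dave, Frank, Mona, Omar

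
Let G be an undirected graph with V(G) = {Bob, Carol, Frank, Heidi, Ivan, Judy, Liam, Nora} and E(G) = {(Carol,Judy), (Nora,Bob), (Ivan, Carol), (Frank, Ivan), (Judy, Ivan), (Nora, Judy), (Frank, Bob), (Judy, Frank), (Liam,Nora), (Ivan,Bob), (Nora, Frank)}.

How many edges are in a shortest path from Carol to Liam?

Distance 0: Carol.
Distance 1: Ivan, Judy.
Distance 2: Bob, Frank, Nora.
Distance 3: Liam — contains Liam.

3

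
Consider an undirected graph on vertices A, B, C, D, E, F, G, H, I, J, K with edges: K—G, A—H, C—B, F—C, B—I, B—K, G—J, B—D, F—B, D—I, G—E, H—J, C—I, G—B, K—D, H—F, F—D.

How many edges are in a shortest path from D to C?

Distance 0: D.
Distance 1: B, F, I, K.
Distance 2: C, G, H — contains C.

2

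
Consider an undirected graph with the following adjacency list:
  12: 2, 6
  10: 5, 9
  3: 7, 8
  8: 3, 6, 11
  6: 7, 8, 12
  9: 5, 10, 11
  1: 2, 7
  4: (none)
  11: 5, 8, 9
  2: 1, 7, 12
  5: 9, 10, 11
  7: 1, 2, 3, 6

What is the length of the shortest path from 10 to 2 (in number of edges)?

6

Distance 0: 10.
Distance 1: 5, 9.
Distance 2: 11.
Distance 3: 8.
Distance 4: 3, 6.
Distance 5: 7, 12.
Distance 6: 1, 2 — contains 2.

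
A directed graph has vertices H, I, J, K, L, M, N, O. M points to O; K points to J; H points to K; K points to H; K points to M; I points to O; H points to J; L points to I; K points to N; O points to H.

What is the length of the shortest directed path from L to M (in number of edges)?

5

Distance 0: L.
Distance 1: I.
Distance 2: O.
Distance 3: H.
Distance 4: J, K.
Distance 5: M, N — contains M.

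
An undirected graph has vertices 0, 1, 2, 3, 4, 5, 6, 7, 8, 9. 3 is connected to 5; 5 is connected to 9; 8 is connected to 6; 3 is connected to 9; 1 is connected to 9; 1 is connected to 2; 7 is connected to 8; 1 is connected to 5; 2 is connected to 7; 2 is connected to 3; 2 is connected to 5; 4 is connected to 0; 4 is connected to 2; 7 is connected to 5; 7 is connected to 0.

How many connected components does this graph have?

From 0: component {0, 1, 2, 3, 4, 5, 6, 7, 8, 9}.
That's 1 component.

1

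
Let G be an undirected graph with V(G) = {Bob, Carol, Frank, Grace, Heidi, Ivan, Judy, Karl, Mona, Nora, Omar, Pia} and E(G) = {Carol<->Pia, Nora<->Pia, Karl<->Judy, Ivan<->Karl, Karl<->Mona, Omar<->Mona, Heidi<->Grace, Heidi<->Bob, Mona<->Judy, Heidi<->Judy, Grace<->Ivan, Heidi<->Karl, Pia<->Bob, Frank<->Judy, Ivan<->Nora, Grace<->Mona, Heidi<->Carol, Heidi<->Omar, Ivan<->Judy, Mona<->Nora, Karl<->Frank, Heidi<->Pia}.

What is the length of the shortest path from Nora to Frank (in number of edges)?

3

Distance 0: Nora.
Distance 1: Ivan, Mona, Pia.
Distance 2: Bob, Carol, Grace, Heidi, Judy, Karl, Omar.
Distance 3: Frank — contains Frank.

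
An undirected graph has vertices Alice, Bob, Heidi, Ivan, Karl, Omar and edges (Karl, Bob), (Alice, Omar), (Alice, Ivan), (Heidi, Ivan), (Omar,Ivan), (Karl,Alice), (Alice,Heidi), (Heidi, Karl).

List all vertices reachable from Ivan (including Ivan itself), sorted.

Start at Ivan.
Its neighbours: Alice, Heidi, Omar.
Then their neighbours: Karl.
Then next layer: Bob.
Every vertex is now reached.

Alice, Bob, Heidi, Ivan, Karl, Omar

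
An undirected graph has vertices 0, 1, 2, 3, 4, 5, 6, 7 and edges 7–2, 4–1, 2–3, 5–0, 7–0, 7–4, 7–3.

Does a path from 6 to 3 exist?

6 has no edges, so nothing is reachable from it.

No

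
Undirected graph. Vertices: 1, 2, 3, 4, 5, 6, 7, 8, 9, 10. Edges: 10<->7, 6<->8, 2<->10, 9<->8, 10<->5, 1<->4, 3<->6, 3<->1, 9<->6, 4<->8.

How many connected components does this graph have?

2

From 1: component {1, 3, 4, 6, 8, 9}.
From 2: component {2, 5, 7, 10}.
That's 2 components.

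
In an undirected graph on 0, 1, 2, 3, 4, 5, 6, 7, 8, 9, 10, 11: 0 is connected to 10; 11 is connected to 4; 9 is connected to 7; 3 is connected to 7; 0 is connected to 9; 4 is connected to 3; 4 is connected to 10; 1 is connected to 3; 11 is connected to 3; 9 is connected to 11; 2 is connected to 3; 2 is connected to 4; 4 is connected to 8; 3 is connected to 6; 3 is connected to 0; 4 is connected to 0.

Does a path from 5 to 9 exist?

5 has no edges, so nothing is reachable from it.

No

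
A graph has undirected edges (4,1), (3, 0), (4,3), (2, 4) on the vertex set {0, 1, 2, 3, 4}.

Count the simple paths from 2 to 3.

2–4–3

1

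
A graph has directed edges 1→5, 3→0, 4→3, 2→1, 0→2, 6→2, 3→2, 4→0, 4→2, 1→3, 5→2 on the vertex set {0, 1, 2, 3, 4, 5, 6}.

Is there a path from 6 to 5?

Explore from 6.
Distance 1: reach 2.
Distance 2: reach 1.
Distance 3: reach 3, 5.
Found 5.

Yes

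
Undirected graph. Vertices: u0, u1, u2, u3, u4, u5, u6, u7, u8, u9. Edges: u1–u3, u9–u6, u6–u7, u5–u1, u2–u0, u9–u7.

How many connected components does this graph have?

From u0: component {u0, u2}.
From u1: component {u1, u3, u5}.
From u4: component {u4}.
From u6: component {u6, u7, u9}.
From u8: component {u8}.
That's 5 components.

5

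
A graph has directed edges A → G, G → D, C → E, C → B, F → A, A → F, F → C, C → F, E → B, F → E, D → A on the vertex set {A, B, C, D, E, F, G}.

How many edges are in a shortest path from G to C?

4

Distance 0: G.
Distance 1: D.
Distance 2: A.
Distance 3: F.
Distance 4: C, E — contains C.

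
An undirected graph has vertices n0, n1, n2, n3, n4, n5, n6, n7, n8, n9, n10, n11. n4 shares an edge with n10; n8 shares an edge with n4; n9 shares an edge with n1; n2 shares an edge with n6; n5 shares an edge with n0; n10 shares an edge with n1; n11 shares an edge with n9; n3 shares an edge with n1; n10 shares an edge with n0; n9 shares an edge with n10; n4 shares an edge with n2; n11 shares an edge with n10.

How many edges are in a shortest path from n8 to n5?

Distance 0: n8.
Distance 1: n4.
Distance 2: n2, n10.
Distance 3: n0, n1, n6, n9, n11.
Distance 4: n3, n5 — contains n5.

4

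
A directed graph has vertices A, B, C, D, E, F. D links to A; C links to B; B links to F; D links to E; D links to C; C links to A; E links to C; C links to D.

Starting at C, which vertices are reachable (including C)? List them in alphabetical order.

A, B, C, D, E, F

Start at C.
Its neighbours: A, B, D.
Then their neighbours: E, F.
Every vertex is now reached.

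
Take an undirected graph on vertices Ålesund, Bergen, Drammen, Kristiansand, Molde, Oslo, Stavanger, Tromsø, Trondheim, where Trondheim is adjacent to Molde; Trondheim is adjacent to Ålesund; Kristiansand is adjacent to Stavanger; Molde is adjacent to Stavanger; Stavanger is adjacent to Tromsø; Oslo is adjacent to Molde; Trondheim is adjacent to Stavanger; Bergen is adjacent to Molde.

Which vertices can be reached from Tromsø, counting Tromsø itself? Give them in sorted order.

Ålesund, Bergen, Kristiansand, Molde, Oslo, Stavanger, Tromsø, Trondheim

Start at Tromsø.
Its neighbours: Stavanger.
Then their neighbours: Kristiansand, Molde, Trondheim.
Then next layer: Ålesund, Bergen, Oslo.
Nothing further is reachable.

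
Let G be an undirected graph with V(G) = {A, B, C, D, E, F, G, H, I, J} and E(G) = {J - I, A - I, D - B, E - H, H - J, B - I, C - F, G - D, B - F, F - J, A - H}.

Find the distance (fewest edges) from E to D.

Distance 0: E.
Distance 1: H.
Distance 2: A, J.
Distance 3: F, I.
Distance 4: B, C.
Distance 5: D — contains D.

5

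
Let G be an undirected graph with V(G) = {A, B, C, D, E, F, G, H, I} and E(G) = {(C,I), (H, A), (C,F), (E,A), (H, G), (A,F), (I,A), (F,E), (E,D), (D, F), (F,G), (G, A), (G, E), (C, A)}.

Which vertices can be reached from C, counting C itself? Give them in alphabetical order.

Start at C.
Its neighbours: A, F, I.
Then their neighbours: D, E, G, H.
Nothing further is reachable.

A, C, D, E, F, G, H, I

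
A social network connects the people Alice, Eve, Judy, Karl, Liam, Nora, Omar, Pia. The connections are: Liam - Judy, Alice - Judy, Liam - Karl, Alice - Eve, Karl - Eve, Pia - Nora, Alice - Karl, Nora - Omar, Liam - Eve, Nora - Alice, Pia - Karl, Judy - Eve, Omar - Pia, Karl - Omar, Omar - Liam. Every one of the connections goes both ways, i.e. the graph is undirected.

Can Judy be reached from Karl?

Yes

Explore from Karl.
Distance 1: reach Alice, Eve, Liam, Omar, Pia.
Distance 2: reach Judy, Nora.
Found Judy.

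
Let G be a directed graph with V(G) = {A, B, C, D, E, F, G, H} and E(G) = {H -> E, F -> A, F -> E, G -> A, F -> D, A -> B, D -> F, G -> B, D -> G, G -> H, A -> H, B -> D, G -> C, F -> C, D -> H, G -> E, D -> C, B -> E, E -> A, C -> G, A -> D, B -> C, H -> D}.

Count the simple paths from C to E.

C→G→A→B→D→F→E
C→G→A→B→D→H→E
C→G→A→B→E
C→G→A→D→F→E
C→G→A→D→H→E
C→G→A→H→D→F→E
C→G→A→H→E
C→G→B→D→F→A→H→E
C→G→B→D→F→E
C→G→B→D→H→E
C→G→B→E
C→G→E
C→G→H→D→F→A→B→E
C→G→H→D→F→E
C→G→H→E

15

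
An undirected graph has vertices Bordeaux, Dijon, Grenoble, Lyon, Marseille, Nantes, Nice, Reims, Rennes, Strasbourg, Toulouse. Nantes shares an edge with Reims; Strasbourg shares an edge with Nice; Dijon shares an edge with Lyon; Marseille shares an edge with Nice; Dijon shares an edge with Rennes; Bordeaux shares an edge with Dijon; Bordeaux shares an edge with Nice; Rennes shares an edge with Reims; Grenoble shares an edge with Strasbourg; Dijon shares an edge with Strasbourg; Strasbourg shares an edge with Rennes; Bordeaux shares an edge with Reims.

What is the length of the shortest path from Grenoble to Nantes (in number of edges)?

4

Distance 0: Grenoble.
Distance 1: Strasbourg.
Distance 2: Dijon, Nice, Rennes.
Distance 3: Bordeaux, Lyon, Marseille, Reims.
Distance 4: Nantes — contains Nantes.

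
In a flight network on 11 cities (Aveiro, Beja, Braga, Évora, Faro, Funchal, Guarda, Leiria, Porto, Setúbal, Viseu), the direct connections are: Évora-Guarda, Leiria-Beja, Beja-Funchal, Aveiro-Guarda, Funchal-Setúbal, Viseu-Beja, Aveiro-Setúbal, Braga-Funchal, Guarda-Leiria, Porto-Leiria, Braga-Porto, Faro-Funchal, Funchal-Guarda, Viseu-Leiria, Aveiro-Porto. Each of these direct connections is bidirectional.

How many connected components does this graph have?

From Aveiro: component {Aveiro, Beja, Braga, Évora, Faro, Funchal, Guarda, Leiria, Porto, Setúbal, Viseu}.
That's 1 component.

1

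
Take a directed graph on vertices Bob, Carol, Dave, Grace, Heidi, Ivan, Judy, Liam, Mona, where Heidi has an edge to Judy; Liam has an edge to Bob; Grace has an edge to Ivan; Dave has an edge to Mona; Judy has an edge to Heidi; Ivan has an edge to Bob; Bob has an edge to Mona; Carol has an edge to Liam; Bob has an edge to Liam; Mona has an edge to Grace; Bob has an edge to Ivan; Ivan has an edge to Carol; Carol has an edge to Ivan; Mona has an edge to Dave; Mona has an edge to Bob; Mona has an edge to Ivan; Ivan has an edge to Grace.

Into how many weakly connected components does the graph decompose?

From Bob: component {Bob, Carol, Dave, Grace, Ivan, Liam, Mona}.
From Heidi: component {Heidi, Judy}.
That's 2 components.

2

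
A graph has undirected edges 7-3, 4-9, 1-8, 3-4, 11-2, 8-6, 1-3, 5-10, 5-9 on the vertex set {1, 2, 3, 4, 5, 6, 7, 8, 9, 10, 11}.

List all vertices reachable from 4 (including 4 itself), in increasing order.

Start at 4.
Its neighbours: 3, 9.
Then their neighbours: 1, 5, 7.
Then next layer: 8, 10.
Then next layer: 6.
Nothing further is reachable.

1, 3, 4, 5, 6, 7, 8, 9, 10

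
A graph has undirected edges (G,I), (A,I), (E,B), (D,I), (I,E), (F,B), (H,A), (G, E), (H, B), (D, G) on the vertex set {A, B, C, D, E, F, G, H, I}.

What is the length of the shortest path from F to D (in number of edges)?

4

Distance 0: F.
Distance 1: B.
Distance 2: E, H.
Distance 3: A, G, I.
Distance 4: D — contains D.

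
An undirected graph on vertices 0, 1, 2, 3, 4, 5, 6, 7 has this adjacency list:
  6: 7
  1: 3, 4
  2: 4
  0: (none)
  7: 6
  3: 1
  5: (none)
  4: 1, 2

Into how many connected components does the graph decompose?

4

From 0: component {0}.
From 1: component {1, 2, 3, 4}.
From 5: component {5}.
From 6: component {6, 7}.
That's 4 components.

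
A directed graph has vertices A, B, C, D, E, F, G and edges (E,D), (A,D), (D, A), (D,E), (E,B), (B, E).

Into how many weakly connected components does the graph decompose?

4

From A: component {A, B, D, E}.
From C: component {C}.
From F: component {F}.
From G: component {G}.
That's 4 components.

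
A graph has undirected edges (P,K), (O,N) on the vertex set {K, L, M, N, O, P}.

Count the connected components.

From K: component {K, P}.
From L: component {L}.
From M: component {M}.
From N: component {N, O}.
That's 4 components.

4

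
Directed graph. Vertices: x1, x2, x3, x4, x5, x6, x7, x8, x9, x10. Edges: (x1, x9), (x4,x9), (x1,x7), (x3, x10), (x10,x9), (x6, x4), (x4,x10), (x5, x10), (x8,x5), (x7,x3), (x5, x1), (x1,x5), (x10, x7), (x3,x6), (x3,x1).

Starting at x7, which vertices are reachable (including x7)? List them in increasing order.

x1, x3, x4, x5, x6, x7, x9, x10

Start at x7.
Its neighbours: x3.
Then their neighbours: x1, x6, x10.
Then next layer: x4, x5, x9.
Nothing further is reachable.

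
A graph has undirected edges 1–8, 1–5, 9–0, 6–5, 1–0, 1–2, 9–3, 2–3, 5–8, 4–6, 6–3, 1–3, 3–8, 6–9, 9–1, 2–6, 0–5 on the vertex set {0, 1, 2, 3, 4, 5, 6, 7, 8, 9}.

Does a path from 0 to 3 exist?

Explore from 0.
Distance 1: reach 1, 5, 9.
Distance 2: reach 2, 3, 6, 8.
Found 3.

Yes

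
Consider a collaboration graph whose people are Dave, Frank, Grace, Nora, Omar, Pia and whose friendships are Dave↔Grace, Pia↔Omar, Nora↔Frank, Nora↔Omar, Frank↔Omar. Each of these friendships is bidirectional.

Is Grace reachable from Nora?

No

Explore from Nora.
Distance 1: reach Frank, Omar.
Distance 2: reach Pia.
The search is exhausted without reaching Grace; it lies in a different component.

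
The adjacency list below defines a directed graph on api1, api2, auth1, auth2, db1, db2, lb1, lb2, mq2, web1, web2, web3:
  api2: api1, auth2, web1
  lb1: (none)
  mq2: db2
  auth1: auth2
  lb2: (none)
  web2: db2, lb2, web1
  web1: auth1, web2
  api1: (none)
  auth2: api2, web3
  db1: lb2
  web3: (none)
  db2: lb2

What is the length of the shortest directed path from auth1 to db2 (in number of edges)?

5

Distance 0: auth1.
Distance 1: auth2.
Distance 2: api2, web3.
Distance 3: api1, web1.
Distance 4: web2.
Distance 5: db2, lb2 — contains db2.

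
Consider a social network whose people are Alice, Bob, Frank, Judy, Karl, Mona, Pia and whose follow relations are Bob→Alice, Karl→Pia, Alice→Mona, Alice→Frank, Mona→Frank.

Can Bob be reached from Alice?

Explore from Alice.
Distance 1: reach Frank, Mona.
The search from Alice is exhausted; no directed path reaches Bob.

No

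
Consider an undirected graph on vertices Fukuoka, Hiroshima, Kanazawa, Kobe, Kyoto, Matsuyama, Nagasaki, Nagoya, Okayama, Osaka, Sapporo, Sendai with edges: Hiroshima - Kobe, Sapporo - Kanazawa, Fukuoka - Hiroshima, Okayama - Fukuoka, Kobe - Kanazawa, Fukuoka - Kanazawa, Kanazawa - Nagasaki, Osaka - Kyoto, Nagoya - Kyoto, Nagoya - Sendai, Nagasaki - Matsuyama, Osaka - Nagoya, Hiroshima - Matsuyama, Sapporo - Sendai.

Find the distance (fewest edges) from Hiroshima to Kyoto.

6

Distance 0: Hiroshima.
Distance 1: Fukuoka, Kobe, Matsuyama.
Distance 2: Kanazawa, Nagasaki, Okayama.
Distance 3: Sapporo.
Distance 4: Sendai.
Distance 5: Nagoya.
Distance 6: Kyoto, Osaka — contains Kyoto.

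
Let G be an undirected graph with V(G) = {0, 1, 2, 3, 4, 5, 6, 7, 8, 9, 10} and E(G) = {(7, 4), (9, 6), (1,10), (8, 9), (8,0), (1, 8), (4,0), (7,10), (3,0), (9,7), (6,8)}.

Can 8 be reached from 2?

No

2 has no edges, so nothing is reachable from it.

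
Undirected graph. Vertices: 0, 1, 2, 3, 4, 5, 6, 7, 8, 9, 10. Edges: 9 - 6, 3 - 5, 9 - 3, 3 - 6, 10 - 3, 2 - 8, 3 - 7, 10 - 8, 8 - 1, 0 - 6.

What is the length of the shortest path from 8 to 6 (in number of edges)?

3

Distance 0: 8.
Distance 1: 1, 2, 10.
Distance 2: 3.
Distance 3: 5, 6, 7, 9 — contains 6.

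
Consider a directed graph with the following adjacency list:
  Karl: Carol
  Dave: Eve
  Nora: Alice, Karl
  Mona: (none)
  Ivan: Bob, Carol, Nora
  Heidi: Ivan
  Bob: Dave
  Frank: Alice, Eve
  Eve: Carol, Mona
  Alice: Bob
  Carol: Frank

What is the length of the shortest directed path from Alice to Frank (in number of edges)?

5

Distance 0: Alice.
Distance 1: Bob.
Distance 2: Dave.
Distance 3: Eve.
Distance 4: Carol, Mona.
Distance 5: Frank — contains Frank.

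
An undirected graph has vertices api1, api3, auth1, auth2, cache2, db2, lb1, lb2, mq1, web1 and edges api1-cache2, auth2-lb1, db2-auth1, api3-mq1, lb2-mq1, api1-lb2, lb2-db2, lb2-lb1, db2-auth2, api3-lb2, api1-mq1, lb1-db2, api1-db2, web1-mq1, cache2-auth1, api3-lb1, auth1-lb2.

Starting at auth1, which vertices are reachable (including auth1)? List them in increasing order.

Start at auth1.
Its neighbours: cache2, db2, lb2.
Then their neighbours: api1, api3, auth2, lb1, mq1.
Then next layer: web1.
Every vertex is now reached.

api1, api3, auth1, auth2, cache2, db2, lb1, lb2, mq1, web1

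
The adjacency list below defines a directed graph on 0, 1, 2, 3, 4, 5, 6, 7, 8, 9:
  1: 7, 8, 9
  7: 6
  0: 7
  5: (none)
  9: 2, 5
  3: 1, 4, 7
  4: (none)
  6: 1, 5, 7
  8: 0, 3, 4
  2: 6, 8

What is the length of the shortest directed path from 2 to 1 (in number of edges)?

2

Distance 0: 2.
Distance 1: 6, 8.
Distance 2: 0, 1, 3, 4, 5, 7 — contains 1.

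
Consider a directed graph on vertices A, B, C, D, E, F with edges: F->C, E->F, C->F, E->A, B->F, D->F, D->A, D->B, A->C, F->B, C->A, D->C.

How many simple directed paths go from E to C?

2

E→A→C
E→F→C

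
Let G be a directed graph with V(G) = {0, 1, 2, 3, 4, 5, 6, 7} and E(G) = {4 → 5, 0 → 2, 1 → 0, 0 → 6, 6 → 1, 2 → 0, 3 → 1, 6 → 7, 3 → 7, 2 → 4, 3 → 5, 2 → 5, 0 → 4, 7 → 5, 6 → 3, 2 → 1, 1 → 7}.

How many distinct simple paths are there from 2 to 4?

3

2→0→4
2→1→0→4
2→4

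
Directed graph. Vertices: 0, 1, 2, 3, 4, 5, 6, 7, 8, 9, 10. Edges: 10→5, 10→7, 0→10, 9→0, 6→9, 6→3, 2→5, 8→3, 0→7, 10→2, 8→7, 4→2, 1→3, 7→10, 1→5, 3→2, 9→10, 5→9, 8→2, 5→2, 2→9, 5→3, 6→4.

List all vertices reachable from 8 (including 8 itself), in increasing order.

0, 2, 3, 5, 7, 8, 9, 10

Start at 8.
Its neighbours: 2, 3, 7.
Then their neighbours: 5, 9, 10.
Then next layer: 0.
Nothing further is reachable.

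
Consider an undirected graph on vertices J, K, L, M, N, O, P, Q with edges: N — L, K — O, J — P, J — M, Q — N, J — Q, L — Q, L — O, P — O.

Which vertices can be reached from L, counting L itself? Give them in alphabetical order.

Start at L.
Its neighbours: N, O, Q.
Then their neighbours: J, K, P.
Then next layer: M.
Every vertex is now reached.

J, K, L, M, N, O, P, Q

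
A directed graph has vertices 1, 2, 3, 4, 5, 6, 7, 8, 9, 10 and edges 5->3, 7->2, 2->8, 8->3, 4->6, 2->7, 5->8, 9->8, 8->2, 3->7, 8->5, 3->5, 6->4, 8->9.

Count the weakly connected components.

4

From 1: component {1}.
From 2: component {2, 3, 5, 7, 8, 9}.
From 4: component {4, 6}.
From 10: component {10}.
That's 4 components.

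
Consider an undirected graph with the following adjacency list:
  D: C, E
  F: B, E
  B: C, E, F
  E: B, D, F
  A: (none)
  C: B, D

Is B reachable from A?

No

A has no edges, so nothing is reachable from it.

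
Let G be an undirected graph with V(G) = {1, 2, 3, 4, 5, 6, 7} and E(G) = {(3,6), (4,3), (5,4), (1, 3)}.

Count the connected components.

3

From 1: component {1, 3, 4, 5, 6}.
From 2: component {2}.
From 7: component {7}.
That's 3 components.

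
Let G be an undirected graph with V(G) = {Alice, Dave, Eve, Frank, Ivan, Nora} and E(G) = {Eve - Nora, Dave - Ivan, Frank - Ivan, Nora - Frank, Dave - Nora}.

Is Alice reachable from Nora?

Explore from Nora.
Distance 1: reach Dave, Eve, Frank.
Distance 2: reach Ivan.
The search is exhausted without reaching Alice; it lies in a different component.

No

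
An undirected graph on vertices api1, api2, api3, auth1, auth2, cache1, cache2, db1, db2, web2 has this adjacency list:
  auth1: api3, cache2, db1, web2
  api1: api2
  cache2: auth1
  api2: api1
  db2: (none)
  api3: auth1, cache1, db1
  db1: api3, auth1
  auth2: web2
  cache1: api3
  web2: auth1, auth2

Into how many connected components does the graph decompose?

3

From api1: component {api1, api2}.
From api3: component {api3, auth1, auth2, cache1, cache2, db1, web2}.
From db2: component {db2}.
That's 3 components.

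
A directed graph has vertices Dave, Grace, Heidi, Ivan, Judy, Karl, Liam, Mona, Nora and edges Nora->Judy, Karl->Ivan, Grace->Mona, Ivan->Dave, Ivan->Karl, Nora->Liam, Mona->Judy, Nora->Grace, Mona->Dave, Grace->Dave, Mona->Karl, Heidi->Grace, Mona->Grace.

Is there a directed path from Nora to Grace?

Explore from Nora.
Distance 1: reach Grace, Judy, Liam.
Found Grace.

Yes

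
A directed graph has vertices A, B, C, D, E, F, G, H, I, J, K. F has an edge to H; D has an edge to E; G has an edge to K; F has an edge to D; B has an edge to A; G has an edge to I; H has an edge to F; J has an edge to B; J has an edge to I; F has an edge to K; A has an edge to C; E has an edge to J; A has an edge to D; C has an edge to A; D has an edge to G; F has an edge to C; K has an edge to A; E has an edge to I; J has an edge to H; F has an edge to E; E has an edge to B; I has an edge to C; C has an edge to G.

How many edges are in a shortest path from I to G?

Distance 0: I.
Distance 1: C.
Distance 2: A, G — contains G.

2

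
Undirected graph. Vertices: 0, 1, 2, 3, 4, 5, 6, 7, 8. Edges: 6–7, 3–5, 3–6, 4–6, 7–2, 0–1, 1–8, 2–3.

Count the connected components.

From 0: component {0, 1, 8}.
From 2: component {2, 3, 4, 5, 6, 7}.
That's 2 components.

2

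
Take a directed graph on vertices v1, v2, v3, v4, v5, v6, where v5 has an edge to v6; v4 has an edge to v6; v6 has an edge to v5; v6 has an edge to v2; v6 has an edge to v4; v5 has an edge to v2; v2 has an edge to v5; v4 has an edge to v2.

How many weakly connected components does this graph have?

From v1: component {v1}.
From v2: component {v2, v4, v5, v6}.
From v3: component {v3}.
That's 3 components.

3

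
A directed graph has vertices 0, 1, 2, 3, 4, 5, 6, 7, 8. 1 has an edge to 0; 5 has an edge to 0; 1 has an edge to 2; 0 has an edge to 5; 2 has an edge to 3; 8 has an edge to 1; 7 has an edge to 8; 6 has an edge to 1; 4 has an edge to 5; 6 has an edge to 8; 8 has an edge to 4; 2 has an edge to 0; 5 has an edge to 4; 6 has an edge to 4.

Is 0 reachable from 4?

Explore from 4.
Distance 1: reach 5.
Distance 2: reach 0.
Found 0.

Yes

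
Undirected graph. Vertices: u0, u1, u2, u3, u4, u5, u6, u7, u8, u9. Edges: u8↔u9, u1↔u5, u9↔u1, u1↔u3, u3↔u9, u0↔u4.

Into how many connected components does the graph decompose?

From u0: component {u0, u4}.
From u1: component {u1, u3, u5, u8, u9}.
From u2: component {u2}.
From u6: component {u6}.
From u7: component {u7}.
That's 5 components.

5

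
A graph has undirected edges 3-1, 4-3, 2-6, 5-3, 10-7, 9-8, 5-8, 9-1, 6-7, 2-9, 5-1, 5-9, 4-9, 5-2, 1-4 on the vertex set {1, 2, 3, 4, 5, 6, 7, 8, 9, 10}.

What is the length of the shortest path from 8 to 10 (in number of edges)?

5

Distance 0: 8.
Distance 1: 5, 9.
Distance 2: 1, 2, 3, 4.
Distance 3: 6.
Distance 4: 7.
Distance 5: 10 — contains 10.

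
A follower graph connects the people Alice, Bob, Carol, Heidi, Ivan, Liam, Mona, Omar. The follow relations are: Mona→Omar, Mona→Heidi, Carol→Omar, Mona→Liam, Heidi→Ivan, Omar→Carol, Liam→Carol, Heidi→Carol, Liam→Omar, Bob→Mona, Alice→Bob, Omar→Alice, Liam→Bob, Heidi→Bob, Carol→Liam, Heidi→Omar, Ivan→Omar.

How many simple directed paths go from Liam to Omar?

6

Liam→Bob→Mona→Heidi→Carol→Omar
Liam→Bob→Mona→Heidi→Ivan→Omar
Liam→Bob→Mona→Heidi→Omar
Liam→Bob→Mona→Omar
Liam→Carol→Omar
Liam→Omar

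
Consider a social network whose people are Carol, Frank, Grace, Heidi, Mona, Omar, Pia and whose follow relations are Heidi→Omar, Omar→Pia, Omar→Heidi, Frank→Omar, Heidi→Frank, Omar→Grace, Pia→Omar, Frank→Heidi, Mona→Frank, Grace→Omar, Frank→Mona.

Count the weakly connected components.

2

From Carol: component {Carol}.
From Frank: component {Frank, Grace, Heidi, Mona, Omar, Pia}.
That's 2 components.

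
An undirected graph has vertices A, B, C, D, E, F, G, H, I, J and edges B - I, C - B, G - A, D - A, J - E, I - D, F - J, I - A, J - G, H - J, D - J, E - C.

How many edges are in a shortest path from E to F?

2

Distance 0: E.
Distance 1: C, J.
Distance 2: B, D, F, G, H — contains F.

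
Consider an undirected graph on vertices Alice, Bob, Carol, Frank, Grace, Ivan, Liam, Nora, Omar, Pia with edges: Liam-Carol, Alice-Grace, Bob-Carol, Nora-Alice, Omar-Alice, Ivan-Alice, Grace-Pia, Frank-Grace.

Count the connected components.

From Alice: component {Alice, Frank, Grace, Ivan, Nora, Omar, Pia}.
From Bob: component {Bob, Carol, Liam}.
That's 2 components.

2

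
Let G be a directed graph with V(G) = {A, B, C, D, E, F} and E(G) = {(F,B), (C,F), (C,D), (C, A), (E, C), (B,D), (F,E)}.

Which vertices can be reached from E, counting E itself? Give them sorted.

Start at E.
Its neighbours: C.
Then their neighbours: A, D, F.
Then next layer: B.
Every vertex is now reached.

A, B, C, D, E, F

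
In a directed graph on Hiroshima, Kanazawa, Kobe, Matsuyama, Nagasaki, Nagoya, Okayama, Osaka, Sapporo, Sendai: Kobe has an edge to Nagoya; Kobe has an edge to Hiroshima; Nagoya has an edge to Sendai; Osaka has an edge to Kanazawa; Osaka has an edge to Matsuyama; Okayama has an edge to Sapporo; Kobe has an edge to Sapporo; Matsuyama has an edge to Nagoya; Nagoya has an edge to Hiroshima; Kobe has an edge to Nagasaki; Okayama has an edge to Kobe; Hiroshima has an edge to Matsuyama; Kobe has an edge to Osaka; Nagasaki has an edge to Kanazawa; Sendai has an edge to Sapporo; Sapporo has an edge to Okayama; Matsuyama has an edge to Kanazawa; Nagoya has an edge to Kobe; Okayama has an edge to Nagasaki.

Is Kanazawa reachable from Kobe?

Explore from Kobe.
Distance 1: reach Hiroshima, Nagasaki, Nagoya, Osaka, Sapporo.
Distance 2: reach Kanazawa, Matsuyama, Okayama, Sendai.
Found Kanazawa.

Yes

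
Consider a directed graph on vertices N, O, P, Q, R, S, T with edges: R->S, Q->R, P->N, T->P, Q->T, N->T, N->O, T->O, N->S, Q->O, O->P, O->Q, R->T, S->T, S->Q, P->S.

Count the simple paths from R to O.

R→S→Q→O
R→S→Q→T→O
R→S→Q→T→P→N→O
R→S→T→O
R→S→T→P→N→O
R→T→O
R→T→P→N→O
R→T→P→N→S→Q→O
R→T→P→S→Q→O

9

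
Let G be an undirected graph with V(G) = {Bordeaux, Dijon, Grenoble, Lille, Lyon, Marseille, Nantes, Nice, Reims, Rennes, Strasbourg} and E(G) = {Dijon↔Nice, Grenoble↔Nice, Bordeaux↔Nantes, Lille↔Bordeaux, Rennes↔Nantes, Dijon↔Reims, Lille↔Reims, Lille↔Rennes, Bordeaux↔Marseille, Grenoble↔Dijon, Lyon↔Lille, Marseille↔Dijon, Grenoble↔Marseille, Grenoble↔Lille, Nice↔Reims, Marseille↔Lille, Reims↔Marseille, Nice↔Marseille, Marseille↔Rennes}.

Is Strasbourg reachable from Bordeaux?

No

Explore from Bordeaux.
Distance 1: reach Lille, Marseille, Nantes.
Distance 2: reach Dijon, Grenoble, Lyon, Nice, Reims, Rennes.
The search is exhausted without reaching Strasbourg; it lies in a different component.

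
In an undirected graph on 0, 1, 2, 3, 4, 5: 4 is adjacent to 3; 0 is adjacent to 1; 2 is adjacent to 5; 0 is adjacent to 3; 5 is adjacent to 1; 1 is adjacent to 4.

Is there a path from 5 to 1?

Explore from 5.
Distance 1: reach 1, 2.
Found 1.

Yes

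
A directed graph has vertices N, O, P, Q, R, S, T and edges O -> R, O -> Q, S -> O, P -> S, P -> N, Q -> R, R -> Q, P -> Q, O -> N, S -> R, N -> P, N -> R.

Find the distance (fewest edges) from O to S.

Distance 0: O.
Distance 1: N, Q, R.
Distance 2: P.
Distance 3: S — contains S.

3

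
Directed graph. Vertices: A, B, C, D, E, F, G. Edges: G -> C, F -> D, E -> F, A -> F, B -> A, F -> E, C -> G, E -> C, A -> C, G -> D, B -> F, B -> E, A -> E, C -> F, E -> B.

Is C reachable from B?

Explore from B.
Distance 1: reach A, E, F.
Distance 2: reach C, D.
Found C.

Yes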